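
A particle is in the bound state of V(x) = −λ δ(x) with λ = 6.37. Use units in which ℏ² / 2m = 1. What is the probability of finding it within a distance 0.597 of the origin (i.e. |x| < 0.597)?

P = 0.978

The normalised bound state is ψ = √κ e^{−κ|x|} with κ = mλ/ℏ² = 3.185.
P(|x| < d) = ∫_{−d}^{d} κ e^{−2κ|x|} dx = 1 − e^{−2κd} = 1 − e^{−3.803} = 0.9777.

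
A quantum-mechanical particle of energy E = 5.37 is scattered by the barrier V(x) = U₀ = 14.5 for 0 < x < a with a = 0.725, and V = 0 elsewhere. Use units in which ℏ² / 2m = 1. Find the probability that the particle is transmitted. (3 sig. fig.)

E < U₀: inside the barrier ψ ∝ e^{±κx} with κ = √(2m(U₀ − E))/ℏ = 3.022.
κa = 2.191, sinh(κa) = 4.415.
The exact tunnelling result is T⁻¹ = 1 + U₀² sinh²(κa) / [4E(U₀ − E)] = 21.89, so T = 0.0457.

T = 0.0457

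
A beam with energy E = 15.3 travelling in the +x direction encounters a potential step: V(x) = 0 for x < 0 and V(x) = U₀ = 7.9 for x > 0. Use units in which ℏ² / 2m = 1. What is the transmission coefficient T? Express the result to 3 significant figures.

T = 0.968

On each side the TISE gives plane waves with k = √(2m(E − V))/ℏ: k₁ = √(2·½·15.3) = 3.912, k₂ = √(2·½·7.4) = 2.720.
Matching ψ and ψ′ at x = 0 gives r = (k₁ − k₂)/(k₁ + k₂), so R = r² = 0.03226 and T = 1 − R = 0.9677.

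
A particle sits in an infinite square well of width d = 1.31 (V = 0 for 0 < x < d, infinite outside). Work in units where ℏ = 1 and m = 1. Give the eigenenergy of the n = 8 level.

E = 184

The infinite-well eigenfunctions ψ_n = √(2/d) sin(nπx/d) vanish at both walls, giving E_n = n²π²ℏ²/(2md²).
E_8 = 8² × π² / (2 × 1 × 1.31²) = 184.0.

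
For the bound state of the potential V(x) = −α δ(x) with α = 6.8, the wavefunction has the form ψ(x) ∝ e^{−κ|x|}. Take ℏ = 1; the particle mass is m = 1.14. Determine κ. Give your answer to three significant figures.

Integrate −(ℏ²/2m)ψ'' − αδ(x)ψ = Eψ from −ε to +ε: the ψ'' term gives ψ'(0⁺) − ψ'(0⁻) and the δ term gives −(2mα/ℏ²)ψ(0).
With ψ ∝ e^{−κ|x|} this yields −2κ = −2mα/ℏ², so κ = mα/ℏ² = 7.752.

κ = 7.75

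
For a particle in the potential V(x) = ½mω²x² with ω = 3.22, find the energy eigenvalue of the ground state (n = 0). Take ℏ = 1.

E = 1.61

Using E_n = (n + ½)ℏω: E_0 = 0.5 × 3.22 = 1.610.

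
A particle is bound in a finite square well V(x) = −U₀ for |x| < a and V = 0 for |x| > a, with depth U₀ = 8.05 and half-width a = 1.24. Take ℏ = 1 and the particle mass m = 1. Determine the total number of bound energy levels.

N = 4

The dimensionless depth is z₀ = a√(2mU₀)/ℏ = 1.24 × √(16.10) = 4.975.
A new bound state (alternating even/odd) appears each time z₀ passes a multiple of π/2, so N = ⌊2z₀/π⌋ + 1 = ⌊3.167⌋ + 1 = 4.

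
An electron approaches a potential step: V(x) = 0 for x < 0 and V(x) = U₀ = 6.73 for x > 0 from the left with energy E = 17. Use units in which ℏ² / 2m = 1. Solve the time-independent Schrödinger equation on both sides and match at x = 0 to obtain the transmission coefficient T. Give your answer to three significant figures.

T = 0.984

The wavenumbers are k₁ = √(2mE)/ℏ = 4.123 on the left and k₂ = √(2m(E − U₀))/ℏ = 3.205 on the right.
Matching ψ and ψ′ at x = 0 gives r = (k₁ − k₂)/(k₁ + k₂), so R = r² = 0.01571 and T = 1 − R = 0.9843.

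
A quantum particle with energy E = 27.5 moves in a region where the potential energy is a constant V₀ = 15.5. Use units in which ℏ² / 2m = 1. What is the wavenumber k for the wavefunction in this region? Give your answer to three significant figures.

k = 3.46

With E > V₀ the solution is oscillatory, ψ ∝ e^{±ikx} with k = √(2m(E − V₀))/ℏ.
k = √(2 × 0.5 × 12) = 3.464.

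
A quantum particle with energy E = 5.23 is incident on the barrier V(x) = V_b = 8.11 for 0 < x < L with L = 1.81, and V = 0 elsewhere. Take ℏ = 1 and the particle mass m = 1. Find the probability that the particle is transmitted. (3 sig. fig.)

E < V_b: inside the barrier ψ ∝ e^{±κx} with κ = √(2m(V_b − E))/ℏ = 2.400.
κL = 4.344, sinh(κL) = 38.50.
The exact tunnelling result is T⁻¹ = 1 + V_b² sinh²(κL) / [4E(V_b − E)] = 1619, so T = 0.000618.

T = 0.000618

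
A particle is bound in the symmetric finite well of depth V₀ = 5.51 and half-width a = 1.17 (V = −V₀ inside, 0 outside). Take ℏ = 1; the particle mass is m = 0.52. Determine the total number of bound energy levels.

N = 2

The dimensionless depth is z₀ = a√(2mV₀)/ℏ = 1.17 × √(5.730) = 2.801.
A new bound state (alternating even/odd) appears each time z₀ passes a multiple of π/2, so N = ⌊2z₀/π⌋ + 1 = ⌊1.783⌋ + 1 = 2.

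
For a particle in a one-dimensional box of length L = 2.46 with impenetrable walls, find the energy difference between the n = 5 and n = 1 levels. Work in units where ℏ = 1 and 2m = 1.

E_n = n²π²ℏ²/(2mL²), so ΔE = (5² − 1²) π²ℏ²/(2mL²).
ΔE = 24 × π² / (2 × 0.5 × 2.46²) = 39.14.

ΔE = 39.1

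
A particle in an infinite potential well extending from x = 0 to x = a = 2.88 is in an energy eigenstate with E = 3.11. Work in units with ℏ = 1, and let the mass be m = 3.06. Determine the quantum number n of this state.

n = 4

For an infinite well E_n = n²π²ℏ²/(2ma²), so n = (a/πℏ)√(2mE).
n = (2.88/π) × √(2 × 3.06 × 3.11) = 3.999 → n = 4.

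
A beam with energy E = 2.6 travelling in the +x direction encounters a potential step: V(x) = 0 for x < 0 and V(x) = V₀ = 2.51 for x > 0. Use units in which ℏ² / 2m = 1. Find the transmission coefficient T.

T = 0.529

The wavenumbers are k₁ = √(2mE)/ℏ = 1.612 on the left and k₂ = √(2m(E − V₀))/ℏ = 0.3000 on the right.
Matching ψ and ψ′ at x = 0 gives r = (k₁ − k₂)/(k₁ + k₂), so R = r² = 0.4710 and T = 1 − R = 0.5290.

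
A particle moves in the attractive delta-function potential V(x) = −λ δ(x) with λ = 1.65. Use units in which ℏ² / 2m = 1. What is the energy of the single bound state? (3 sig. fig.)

The bound state is ψ(x) = √κ e^{−κ|x|}. The derivative jump ψ'(0⁺) − ψ'(0⁻) = −(2mλ/ℏ²)ψ(0) fixes κ = mλ/ℏ² = 0.8250.
Then E = −ℏ²κ²/(2m) = −mλ²/(2ℏ²) = -0.6806.

E = -0.681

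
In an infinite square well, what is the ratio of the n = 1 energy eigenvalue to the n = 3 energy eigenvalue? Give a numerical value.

E_n = n²π²ℏ²/(2mL²) so the ratio is n₂²/n₁² = 1/9 = 0.111111.

0.111111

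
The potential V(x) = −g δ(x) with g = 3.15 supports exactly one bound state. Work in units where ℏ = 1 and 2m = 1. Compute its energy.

E = -2.48

The bound state is ψ(x) = √κ e^{−κ|x|}. The derivative jump ψ'(0⁺) − ψ'(0⁻) = −(2mg/ℏ²)ψ(0) fixes κ = mg/ℏ² = 1.575.
Then E = −ℏ²κ²/(2m) = −mg²/(2ℏ²) = -2.481.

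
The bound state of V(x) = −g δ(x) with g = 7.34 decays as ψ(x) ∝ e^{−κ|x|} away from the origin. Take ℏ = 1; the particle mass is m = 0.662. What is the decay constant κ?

Integrating the TISE across x = 0 gives the cusp condition ψ'(0⁺) − ψ'(0⁻) = −(2mg/ℏ²)ψ(0).
With ψ ∝ e^{−κ|x|} this yields −2κ = −2mg/ℏ², so κ = mg/ℏ² = 4.859.

κ = 4.86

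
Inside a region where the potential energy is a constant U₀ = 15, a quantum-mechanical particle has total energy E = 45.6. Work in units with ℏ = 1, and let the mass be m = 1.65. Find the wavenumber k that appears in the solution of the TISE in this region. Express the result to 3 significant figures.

With E > U₀ the solution is oscillatory, ψ ∝ e^{±ikx} with k = √(2m(E − U₀))/ℏ.
k = √(2 × 1.65 × 30.6) = 10.05.

k = 10.0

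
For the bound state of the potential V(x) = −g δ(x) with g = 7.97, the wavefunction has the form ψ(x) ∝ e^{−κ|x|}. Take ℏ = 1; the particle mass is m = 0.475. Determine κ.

Integrate −(ℏ²/2m)ψ'' − gδ(x)ψ = Eψ from −ε to +ε: the ψ'' term gives ψ'(0⁺) − ψ'(0⁻) and the δ term gives −(2mg/ℏ²)ψ(0).
With ψ ∝ e^{−κ|x|} this yields −2κ = −2mg/ℏ², so κ = mg/ℏ² = 3.786.

κ = 3.79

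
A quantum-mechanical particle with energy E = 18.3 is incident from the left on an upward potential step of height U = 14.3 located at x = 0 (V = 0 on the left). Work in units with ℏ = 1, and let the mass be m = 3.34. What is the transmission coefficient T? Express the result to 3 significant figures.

T = 0.868

On each side the TISE gives plane waves with k = √(2m(E − V))/ℏ: k₁ = √(2·3.34·18.3) = 11.06, k₂ = √(2·3.34·4) = 5.169.
Matching ψ and ψ′ at x = 0 gives r = (k₁ − k₂)/(k₁ + k₂), so R = r² = 0.1317 and T = 1 − R = 0.8683.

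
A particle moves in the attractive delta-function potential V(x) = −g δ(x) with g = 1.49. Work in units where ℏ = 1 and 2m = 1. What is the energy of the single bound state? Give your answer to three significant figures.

E = -0.555

For x ≠ 0 the bound state is ψ ∝ e^{−κ|x|}; integrating the TISE across the delta gives the cusp condition 2κ = 2mg/ℏ², so κ = 0.7450.
Then E = −ℏ²κ²/(2m) = −mg²/(2ℏ²) = -0.5550.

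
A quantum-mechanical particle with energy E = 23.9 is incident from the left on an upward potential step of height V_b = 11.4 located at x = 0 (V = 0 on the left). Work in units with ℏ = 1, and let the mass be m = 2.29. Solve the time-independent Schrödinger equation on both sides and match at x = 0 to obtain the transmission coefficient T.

T = 0.974

On each side the TISE gives plane waves with k = √(2m(E − V))/ℏ: k₁ = √(2·2.29·23.9) = 10.46, k₂ = √(2·2.29·12.5) = 7.566.
Matching ψ and ψ′ at x = 0 gives r = (k₁ − k₂)/(k₁ + k₂), so R = r² = 0.02580 and T = 1 − R = 0.9742.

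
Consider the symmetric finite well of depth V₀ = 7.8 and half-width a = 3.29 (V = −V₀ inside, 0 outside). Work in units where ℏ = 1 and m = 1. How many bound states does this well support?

Define the well-strength parameter z₀ = (a/ℏ)√(2mV₀) = 3.29 × √(2·1·7.8) = 12.99.
The even/odd transcendental equations gain one root per π/2 in z₀, giving N = 1 + ⌊2z₀/π⌋ = 1 + ⌊8.273⌋ = 9.

N = 9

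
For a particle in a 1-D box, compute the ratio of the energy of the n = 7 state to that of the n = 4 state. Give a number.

Since E_n ∝ n², the ratio is (7/4)² = 3.0625.

3.0625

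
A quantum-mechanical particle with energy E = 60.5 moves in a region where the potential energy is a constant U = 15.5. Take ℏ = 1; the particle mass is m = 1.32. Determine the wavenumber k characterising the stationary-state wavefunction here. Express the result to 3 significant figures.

k = 10.9

With E > U the solution is oscillatory, ψ ∝ e^{±ikx} with k = √(2m(E − U))/ℏ.
k = √(2 × 1.32 × 45) = 10.90.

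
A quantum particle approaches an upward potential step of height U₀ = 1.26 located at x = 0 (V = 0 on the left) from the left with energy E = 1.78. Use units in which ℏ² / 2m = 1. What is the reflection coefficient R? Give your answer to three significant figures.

R = 0.0890

The wavenumbers are k₁ = √(2mE)/ℏ = 1.334 on the left and k₂ = √(2m(E − U₀))/ℏ = 0.7211 on the right.
Continuity of ψ and ψ′ at the step yields the reflection amplitude r = (k₁ − k₂)/(k₁ + k₂) = 0.2983; thus R = |r|² = 0.08897, T = 0.9110.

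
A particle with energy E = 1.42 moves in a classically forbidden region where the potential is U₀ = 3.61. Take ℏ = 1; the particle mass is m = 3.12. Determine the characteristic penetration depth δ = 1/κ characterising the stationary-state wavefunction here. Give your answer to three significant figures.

δ = 0.271

Since E < U₀ the TISE in this region is ψ'' = κ²ψ with κ = √(2m(U₀ − E))/ℏ.
κ = √(2 × 3.12 × 2.19) = 3.697. The penetration depth is δ = 1/κ = 0.271.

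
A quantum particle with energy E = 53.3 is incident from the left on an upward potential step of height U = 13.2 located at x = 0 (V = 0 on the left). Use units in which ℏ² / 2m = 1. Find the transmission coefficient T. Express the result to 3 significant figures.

The wavenumbers are k₁ = √(2mE)/ℏ = 7.301 on the left and k₂ = √(2m(E − U))/ℏ = 6.332 on the right.
Matching ψ and ψ′ at x = 0 gives r = (k₁ − k₂)/(k₁ + k₂), so R = r² = 0.005044 and T = 1 − R = 0.9950.

T = 0.995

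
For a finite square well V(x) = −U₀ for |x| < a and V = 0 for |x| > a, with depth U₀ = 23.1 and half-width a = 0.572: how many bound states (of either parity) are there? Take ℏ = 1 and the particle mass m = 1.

N = 3

The dimensionless depth is z₀ = a√(2mU₀)/ℏ = 0.572 × √(46.20) = 3.888.
The even/odd transcendental equations gain one root per π/2 in z₀, giving N = 1 + ⌊2z₀/π⌋ = 1 + ⌊2.475⌋ = 3.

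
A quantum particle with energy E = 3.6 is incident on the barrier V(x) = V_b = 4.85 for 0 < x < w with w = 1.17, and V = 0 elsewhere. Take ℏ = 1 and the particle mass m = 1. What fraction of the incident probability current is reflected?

E < V_b: inside the barrier ψ ∝ e^{±κx} with κ = √(2m(V_b − E))/ℏ = 1.581.
κw = 1.850, sinh(κw) = 3.101.
The exact tunnelling result is T⁻¹ = 1 + V_b² sinh²(κw) / [4E(V_b − E)] = 13.57, so T = 0.0737.
R = 1 − T = 0.926.

R = 0.926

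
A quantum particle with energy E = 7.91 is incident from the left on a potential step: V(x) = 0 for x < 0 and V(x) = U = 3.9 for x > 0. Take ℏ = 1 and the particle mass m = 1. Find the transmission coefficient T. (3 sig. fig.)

T = 0.972

On each side the TISE gives plane waves with k = √(2m(E − V))/ℏ: k₁ = √(2·1·7.91) = 3.977, k₂ = √(2·1·4.01) = 2.832.
Matching ψ and ψ′ at x = 0 gives r = (k₁ − k₂)/(k₁ + k₂), so R = r² = 0.02830 and T = 1 − R = 0.9717.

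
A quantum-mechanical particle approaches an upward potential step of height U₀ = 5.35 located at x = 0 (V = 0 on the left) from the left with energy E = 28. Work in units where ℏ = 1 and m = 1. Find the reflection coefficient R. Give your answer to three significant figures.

R = 0.00280

On each side the TISE gives plane waves with k = √(2m(E − V))/ℏ: k₁ = √(2·1·28) = 7.483, k₂ = √(2·1·22.65) = 6.731.
Continuity of ψ and ψ′ at the step yields the reflection amplitude r = (k₁ − k₂)/(k₁ + k₂) = 0.05296; thus R = |r|² = 0.002805, T = 0.9972.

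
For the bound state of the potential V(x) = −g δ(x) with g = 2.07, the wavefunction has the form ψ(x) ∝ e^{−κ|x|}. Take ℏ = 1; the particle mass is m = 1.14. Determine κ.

Integrating the TISE across x = 0 gives the cusp condition ψ'(0⁺) − ψ'(0⁻) = −(2mg/ℏ²)ψ(0).
With ψ ∝ e^{−κ|x|} this yields −2κ = −2mg/ℏ², so κ = mg/ℏ² = 2.360.

κ = 2.36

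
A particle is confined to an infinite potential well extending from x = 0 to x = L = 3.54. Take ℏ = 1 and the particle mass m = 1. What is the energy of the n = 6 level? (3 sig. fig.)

Requiring ψ(0) = ψ(L) = 0 quantises k = nπ/L, hence E_n = ℏ²k²/2m = n²π²ℏ²/(2mL²).
E_6 = 6² × π² / (2 × 1 × 3.54²) = 14.18.

E = 14.2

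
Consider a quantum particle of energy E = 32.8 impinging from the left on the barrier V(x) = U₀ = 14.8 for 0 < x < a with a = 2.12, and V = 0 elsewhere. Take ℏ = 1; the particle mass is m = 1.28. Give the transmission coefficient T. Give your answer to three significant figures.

Above the barrier the interior wavenumber is k₂ = √(2m(E − U₀))/ℏ = 6.788, giving phase k₂a = 14.39.
Matching at both interfaces gives T⁻¹ = 1 + U₀² sin²(k₂a) / [4E(E − U₀)] = 1.087, hence T = 0.920.

T = 0.920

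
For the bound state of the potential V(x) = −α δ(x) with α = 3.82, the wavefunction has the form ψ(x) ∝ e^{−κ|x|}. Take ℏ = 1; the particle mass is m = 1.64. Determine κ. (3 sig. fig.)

κ = 6.26

Integrating the TISE across x = 0 gives the cusp condition ψ'(0⁺) − ψ'(0⁻) = −(2mα/ℏ²)ψ(0).
With ψ ∝ e^{−κ|x|} this yields −2κ = −2mα/ℏ², so κ = mα/ℏ² = 6.265.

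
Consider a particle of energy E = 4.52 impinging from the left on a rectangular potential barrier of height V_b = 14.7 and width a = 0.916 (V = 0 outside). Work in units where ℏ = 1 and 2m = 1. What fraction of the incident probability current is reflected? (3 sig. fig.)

Since E < V_b the interior solution is evanescent with decay constant κ = √(2m(V_b − E))/ℏ = 3.191.
κa = 2.923, sinh(κa) = 9.268.
The exact tunnelling result is T⁻¹ = 1 + V_b² sinh²(κa) / [4E(V_b − E)] = 101.8, so T = 0.00982.
R = 1 − T = 0.990.

R = 0.990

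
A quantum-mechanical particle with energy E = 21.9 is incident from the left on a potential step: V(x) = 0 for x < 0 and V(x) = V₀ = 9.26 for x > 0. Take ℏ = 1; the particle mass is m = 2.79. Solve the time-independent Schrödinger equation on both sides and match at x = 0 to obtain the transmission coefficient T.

T = 0.981

On each side the TISE gives plane waves with k = √(2m(E − V))/ℏ: k₁ = √(2·2.79·21.9) = 11.05, k₂ = √(2·2.79·12.64) = 8.398.
Matching ψ and ψ′ at x = 0 gives r = (k₁ − k₂)/(k₁ + k₂), so R = r² = 0.01865 and T = 1 − R = 0.9814.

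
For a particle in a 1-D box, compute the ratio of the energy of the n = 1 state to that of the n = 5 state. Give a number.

0.04

Since E_n ∝ n², the ratio is (1/5)² = 0.04.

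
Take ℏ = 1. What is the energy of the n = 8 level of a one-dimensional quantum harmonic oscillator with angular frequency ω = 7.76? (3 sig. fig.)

E = 66.0

The oscillator eigenvalues are E_n = ℏω(n + ½), so E_8 = 7.76 × 8.5 = 65.96.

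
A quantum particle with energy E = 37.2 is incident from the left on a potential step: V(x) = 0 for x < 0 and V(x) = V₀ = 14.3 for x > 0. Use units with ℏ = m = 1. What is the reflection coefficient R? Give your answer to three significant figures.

R = 0.0146

The wavenumbers are k₁ = √(2mE)/ℏ = 8.626 on the left and k₂ = √(2m(E − V₀))/ℏ = 6.768 on the right.
Matching ψ and ψ′ at x = 0 gives r = (k₁ − k₂)/(k₁ + k₂), so R = r² = 0.01457 and T = 1 − R = 0.9854.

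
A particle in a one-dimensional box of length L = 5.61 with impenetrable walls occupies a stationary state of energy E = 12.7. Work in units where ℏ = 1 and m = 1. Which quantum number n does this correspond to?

From E_n = n²π²ℏ²/(2mL²) invert to n = √(2mL²E)/(πℏ).
n = (5.61/π) × √(2 × 1 × 12.7) = 9.000 → n = 9.

n = 9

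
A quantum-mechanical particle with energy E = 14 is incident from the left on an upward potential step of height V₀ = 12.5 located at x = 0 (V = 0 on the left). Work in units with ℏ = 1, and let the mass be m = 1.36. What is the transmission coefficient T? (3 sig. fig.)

On each side the TISE gives plane waves with k = √(2m(E − V))/ℏ: k₁ = √(2·1.36·14) = 6.171, k₂ = √(2·1.36·1.5) = 2.020.
Continuity of ψ and ψ′ at the step yields the reflection amplitude r = (k₁ − k₂)/(k₁ + k₂) = 0.5068; thus R = |r|² = 0.2568, T = 0.7432.

T = 0.743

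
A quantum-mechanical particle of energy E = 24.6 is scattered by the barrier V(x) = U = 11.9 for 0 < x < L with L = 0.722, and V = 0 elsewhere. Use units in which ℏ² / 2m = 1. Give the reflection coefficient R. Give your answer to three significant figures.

R = 0.0318

E > U: inside the barrier k₂ = √(2m(E − U))/ℏ = 3.564, k₂L = 2.573.
Matching at both interfaces gives T⁻¹ = 1 + U² sin²(k₂L) / [4E(E − U)] = 1.033, hence T = 0.968.
R = 1 − T = 0.0318.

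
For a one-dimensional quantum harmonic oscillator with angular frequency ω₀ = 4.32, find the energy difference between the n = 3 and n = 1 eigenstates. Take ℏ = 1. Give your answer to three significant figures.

E_n = ℏω₀(n + ½), so ΔE = (3 − 1) ℏω₀ = 2 × 4.32 = 8.640.

ΔE = 8.64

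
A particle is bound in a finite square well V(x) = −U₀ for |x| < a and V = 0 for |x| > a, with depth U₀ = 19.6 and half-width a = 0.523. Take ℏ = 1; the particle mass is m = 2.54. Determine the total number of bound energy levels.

The dimensionless depth is z₀ = a√(2mU₀)/ℏ = 0.523 × √(99.57) = 5.219.
The even/odd transcendental equations gain one root per π/2 in z₀, giving N = 1 + ⌊2z₀/π⌋ = 1 + ⌊3.322⌋ = 4.

N = 4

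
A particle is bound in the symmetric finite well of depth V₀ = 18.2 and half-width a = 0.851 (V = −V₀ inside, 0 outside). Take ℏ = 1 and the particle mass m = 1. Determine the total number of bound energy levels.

The dimensionless depth is z₀ = a√(2mV₀)/ℏ = 0.851 × √(36.40) = 5.134.
The even/odd transcendental equations gain one root per π/2 in z₀, giving N = 1 + ⌊2z₀/π⌋ = 1 + ⌊3.269⌋ = 4.

N = 4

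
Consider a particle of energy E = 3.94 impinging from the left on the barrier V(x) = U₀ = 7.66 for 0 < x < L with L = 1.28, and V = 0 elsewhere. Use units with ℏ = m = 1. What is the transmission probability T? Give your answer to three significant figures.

T = 0.00370

Since E < U₀ the interior solution is evanescent with decay constant κ = √(2m(U₀ − E))/ℏ = 2.728.
κL = 3.491, sinh(κL) = 16.40.
The exact tunnelling result is T⁻¹ = 1 + U₀² sinh²(κL) / [4E(U₀ − E)] = 270.2, so T = 0.00370.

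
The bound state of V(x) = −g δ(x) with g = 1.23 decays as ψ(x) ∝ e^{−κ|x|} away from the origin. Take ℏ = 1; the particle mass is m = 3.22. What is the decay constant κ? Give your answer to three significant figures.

Integrating the TISE across x = 0 gives the cusp condition ψ'(0⁺) − ψ'(0⁻) = −(2mg/ℏ²)ψ(0).
With ψ ∝ e^{−κ|x|} this yields −2κ = −2mg/ℏ², so κ = mg/ℏ² = 3.961.

κ = 3.96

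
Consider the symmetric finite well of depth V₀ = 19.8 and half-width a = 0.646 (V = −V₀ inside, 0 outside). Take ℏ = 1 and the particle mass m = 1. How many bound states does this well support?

The dimensionless depth is z₀ = a√(2mV₀)/ℏ = 0.646 × √(39.60) = 4.065.
A new bound state (alternating even/odd) appears each time z₀ passes a multiple of π/2, so N = ⌊2z₀/π⌋ + 1 = ⌊2.588⌋ + 1 = 3.

N = 3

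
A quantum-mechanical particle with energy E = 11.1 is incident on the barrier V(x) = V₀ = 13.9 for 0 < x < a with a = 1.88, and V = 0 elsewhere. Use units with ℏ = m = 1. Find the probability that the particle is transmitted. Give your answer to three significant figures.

T = 0.000352

E < V₀: inside the barrier ψ ∝ e^{±κx} with κ = √(2m(V₀ − E))/ℏ = 2.366.
κa = 4.449, sinh(κa) = 42.76.
The exact tunnelling result is T⁻¹ = 1 + V₀² sinh²(κa) / [4E(V₀ − E)] = 2843, so T = 0.000352.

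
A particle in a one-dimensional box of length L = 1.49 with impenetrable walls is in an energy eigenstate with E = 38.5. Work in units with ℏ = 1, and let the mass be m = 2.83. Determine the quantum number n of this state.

n = 7

From E_n = n²π²ℏ²/(2mL²) invert to n = √(2mL²E)/(πℏ).
n = (1.49/π) × √(2 × 2.83 × 38.5) = 7.001 → n = 7.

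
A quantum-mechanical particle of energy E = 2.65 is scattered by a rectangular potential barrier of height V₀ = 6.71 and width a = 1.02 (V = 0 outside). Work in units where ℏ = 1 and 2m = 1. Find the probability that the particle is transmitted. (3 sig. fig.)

E < V₀: inside the barrier ψ ∝ e^{±κx} with κ = √(2m(V₀ − E))/ℏ = 2.015.
κa = 2.055, sinh(κa) = 3.840.
The exact tunnelling result is T⁻¹ = 1 + V₀² sinh²(κa) / [4E(V₀ − E)] = 16.43, so T = 0.0609.

T = 0.0609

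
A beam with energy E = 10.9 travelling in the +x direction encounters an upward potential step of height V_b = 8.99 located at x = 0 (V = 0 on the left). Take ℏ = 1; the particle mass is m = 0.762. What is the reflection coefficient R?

R = 0.168

On each side the TISE gives plane waves with k = √(2m(E − V))/ℏ: k₁ = √(2·0.762·10.9) = 4.076, k₂ = √(2·0.762·1.91) = 1.706.
Matching ψ and ψ′ at x = 0 gives r = (k₁ − k₂)/(k₁ + k₂), so R = r² = 0.1680 and T = 1 − R = 0.8320.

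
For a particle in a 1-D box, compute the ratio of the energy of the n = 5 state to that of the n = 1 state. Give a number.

Since E_n ∝ n², the ratio is (5/1)² = 25.

25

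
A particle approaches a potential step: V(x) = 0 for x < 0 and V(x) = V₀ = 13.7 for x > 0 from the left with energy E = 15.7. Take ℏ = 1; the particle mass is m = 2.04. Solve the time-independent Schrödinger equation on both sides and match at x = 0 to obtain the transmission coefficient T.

T = 0.775

The wavenumbers are k₁ = √(2mE)/ℏ = 8.003 on the left and k₂ = √(2m(E − V₀))/ℏ = 2.857 on the right.
Continuity of ψ and ψ′ at the step yields the reflection amplitude r = (k₁ − k₂)/(k₁ + k₂) = 0.4739; thus R = |r|² = 0.2246, T = 0.7754.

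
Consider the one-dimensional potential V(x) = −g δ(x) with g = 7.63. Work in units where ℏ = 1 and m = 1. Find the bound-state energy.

E = -29.1

For x ≠ 0 the bound state is ψ ∝ e^{−κ|x|}; integrating the TISE across the delta gives the cusp condition 2κ = 2mg/ℏ², so κ = 7.630.
Then E = −ℏ²κ²/(2m) = −mg²/(2ℏ²) = -29.11.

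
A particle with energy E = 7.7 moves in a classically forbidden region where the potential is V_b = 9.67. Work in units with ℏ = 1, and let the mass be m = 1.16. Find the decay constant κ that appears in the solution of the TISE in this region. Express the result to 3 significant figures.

Since E < V_b the TISE in this region is ψ'' = κ²ψ with κ = √(2m(V_b − E))/ℏ.
κ = √(2 × 1.16 × 1.97) = 2.138.

κ = 2.14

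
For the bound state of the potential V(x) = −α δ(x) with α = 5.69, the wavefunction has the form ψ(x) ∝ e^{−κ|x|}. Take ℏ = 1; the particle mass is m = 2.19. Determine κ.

Integrate −(ℏ²/2m)ψ'' − αδ(x)ψ = Eψ from −ε to +ε: the ψ'' term gives ψ'(0⁺) − ψ'(0⁻) and the δ term gives −(2mα/ℏ²)ψ(0).
With ψ ∝ e^{−κ|x|} this yields −2κ = −2mα/ℏ², so κ = mα/ℏ² = 12.46.

κ = 12.5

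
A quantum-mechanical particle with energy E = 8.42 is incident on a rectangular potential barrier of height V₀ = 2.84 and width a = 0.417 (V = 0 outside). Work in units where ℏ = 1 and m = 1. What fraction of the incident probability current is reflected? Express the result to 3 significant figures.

R = 0.0399

E > V₀: inside the barrier k₂ = √(2m(E − V₀))/ℏ = 3.341, k₂a = 1.393.
Matching at both interfaces gives T⁻¹ = 1 + V₀² sin²(k₂a) / [4E(E − V₀)] = 1.042, hence T = 0.960.
R = 1 − T = 0.0399.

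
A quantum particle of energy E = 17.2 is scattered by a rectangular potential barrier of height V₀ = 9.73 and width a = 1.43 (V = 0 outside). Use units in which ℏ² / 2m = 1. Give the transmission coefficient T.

Above the barrier the interior wavenumber is k₂ = √(2m(E − V₀))/ℏ = 2.733, giving phase k₂a = 3.908.
Matching at both interfaces gives T⁻¹ = 1 + V₀² sin²(k₂a) / [4E(E − V₀)] = 1.089, hence T = 0.919.

T = 0.919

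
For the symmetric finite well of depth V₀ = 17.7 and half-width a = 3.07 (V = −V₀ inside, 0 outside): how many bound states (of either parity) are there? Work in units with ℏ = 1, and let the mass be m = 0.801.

Define the well-strength parameter z₀ = (a/ℏ)√(2mV₀) = 3.07 × √(2·0.801·17.7) = 16.35.
The even/odd transcendental equations gain one root per π/2 in z₀, giving N = 1 + ⌊2z₀/π⌋ = 1 + ⌊10.41⌋ = 11.

N = 11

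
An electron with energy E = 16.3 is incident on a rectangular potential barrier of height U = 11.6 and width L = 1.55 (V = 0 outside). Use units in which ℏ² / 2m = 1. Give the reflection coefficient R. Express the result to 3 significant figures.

Above the barrier the interior wavenumber is k₂ = √(2m(E − U))/ℏ = 2.168, giving phase k₂L = 3.360.
T = [1 + U² sin²(k₂L) / (4E(E − U))]⁻¹ = 1/1.021 = 0.980.
R = 1 − T = 0.0203.

R = 0.0203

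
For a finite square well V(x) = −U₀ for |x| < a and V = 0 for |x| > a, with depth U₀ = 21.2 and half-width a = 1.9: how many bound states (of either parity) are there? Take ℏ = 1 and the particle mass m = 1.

Define the well-strength parameter z₀ = (a/ℏ)√(2mU₀) = 1.9 × √(2·1·21.2) = 12.37.
The even/odd transcendental equations gain one root per π/2 in z₀, giving N = 1 + ⌊2z₀/π⌋ = 1 + ⌊7.876⌋ = 8.

N = 8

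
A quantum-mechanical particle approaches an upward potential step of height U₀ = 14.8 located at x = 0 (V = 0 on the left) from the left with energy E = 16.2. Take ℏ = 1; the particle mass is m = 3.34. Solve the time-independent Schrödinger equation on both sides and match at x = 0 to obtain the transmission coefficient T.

On each side the TISE gives plane waves with k = √(2m(E − V))/ℏ: k₁ = √(2·3.34·16.2) = 10.40, k₂ = √(2·3.34·1.4) = 3.058.
Matching ψ and ψ′ at x = 0 gives r = (k₁ − k₂)/(k₁ + k₂), so R = r² = 0.2977 and T = 1 − R = 0.7023.

T = 0.702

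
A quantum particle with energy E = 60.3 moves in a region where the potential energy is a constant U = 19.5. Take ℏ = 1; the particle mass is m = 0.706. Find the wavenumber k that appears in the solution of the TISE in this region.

k = 7.59

With E > U the solution is oscillatory, ψ ∝ e^{±ikx} with k = √(2m(E − U))/ℏ.
k = √(2 × 0.706 × 40.8) = 7.590.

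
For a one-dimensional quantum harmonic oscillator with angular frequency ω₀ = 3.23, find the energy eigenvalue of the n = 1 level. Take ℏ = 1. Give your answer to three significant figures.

E = 4.85

The oscillator eigenvalues are E_n = ℏω₀(n + ½), so E_1 = 3.23 × 1.5 = 4.845.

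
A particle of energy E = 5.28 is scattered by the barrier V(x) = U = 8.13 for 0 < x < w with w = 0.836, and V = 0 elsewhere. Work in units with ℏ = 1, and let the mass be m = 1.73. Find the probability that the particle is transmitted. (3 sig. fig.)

T = 0.0189

E < U: inside the barrier ψ ∝ e^{±κx} with κ = √(2m(U − E))/ℏ = 3.140.
κw = 2.625, sinh(κw) = 6.868.
Matching ψ, ψ′ at both faces gives T = [1 + U² sinh²(κw) / (4E(U − E))]⁻¹ = 1/52.79 = 0.0189.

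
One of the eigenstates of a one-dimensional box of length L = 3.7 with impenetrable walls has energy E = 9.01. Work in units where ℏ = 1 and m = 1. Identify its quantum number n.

For an infinite well E_n = n²π²ℏ²/(2mL²), so n = (L/πℏ)√(2mE).
n = (3.7/π) × √(2 × 1 × 9.01) = 5.000 → n = 5.

n = 5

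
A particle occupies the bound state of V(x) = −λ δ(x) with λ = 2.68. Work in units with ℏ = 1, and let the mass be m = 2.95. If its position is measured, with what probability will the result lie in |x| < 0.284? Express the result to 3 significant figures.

The normalised bound state is ψ = √κ e^{−κ|x|} with κ = mλ/ℏ² = 7.906.
P(|x| < d) = ∫_{−d}^{d} κ e^{−2κ|x|} dx = 1 − e^{−2κd} = 1 − e^{−4.491} = 0.9888.

P = 0.989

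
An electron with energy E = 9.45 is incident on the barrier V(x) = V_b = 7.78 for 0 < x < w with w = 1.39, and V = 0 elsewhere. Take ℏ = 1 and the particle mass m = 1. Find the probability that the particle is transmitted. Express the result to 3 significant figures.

Above the barrier the interior wavenumber is k₂ = √(2m(E − V_b))/ℏ = 1.828, giving phase k₂w = 2.540.
T = [1 + V_b² sin²(k₂w) / (4E(E − V_b))]⁻¹ = 1/1.307 = 0.765.

T = 0.765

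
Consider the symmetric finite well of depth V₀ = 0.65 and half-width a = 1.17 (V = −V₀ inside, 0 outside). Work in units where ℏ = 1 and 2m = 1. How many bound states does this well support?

Define the well-strength parameter z₀ = (a/ℏ)√(2mV₀) = 1.17 × √(2·0.5·0.65) = 0.9433.
A new bound state (alternating even/odd) appears each time z₀ passes a multiple of π/2, so N = ⌊2z₀/π⌋ + 1 = ⌊0.6005⌋ + 1 = 1.

N = 1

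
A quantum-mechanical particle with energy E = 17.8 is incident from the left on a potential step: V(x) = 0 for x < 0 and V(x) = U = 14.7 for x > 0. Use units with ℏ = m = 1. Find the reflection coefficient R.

R = 0.169

On each side the TISE gives plane waves with k = √(2m(E − V))/ℏ: k₁ = √(2·1·17.8) = 5.967, k₂ = √(2·1·3.1) = 2.490.
Matching ψ and ψ′ at x = 0 gives r = (k₁ − k₂)/(k₁ + k₂), so R = r² = 0.1690 and T = 1 − R = 0.8310.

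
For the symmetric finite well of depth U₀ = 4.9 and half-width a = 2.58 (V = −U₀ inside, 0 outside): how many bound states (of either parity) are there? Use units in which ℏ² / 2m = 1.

Define the well-strength parameter z₀ = (a/ℏ)√(2mU₀) = 2.58 × √(2·0.5·4.9) = 5.711.
The even/odd transcendental equations gain one root per π/2 in z₀, giving N = 1 + ⌊2z₀/π⌋ = 1 + ⌊3.636⌋ = 4.

N = 4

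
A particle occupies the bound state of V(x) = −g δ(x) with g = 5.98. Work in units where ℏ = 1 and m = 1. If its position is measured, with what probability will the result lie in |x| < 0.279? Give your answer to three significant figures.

The normalised bound state is ψ = √κ e^{−κ|x|} with κ = mg/ℏ² = 5.980.
P(|x| < d) = ∫_{−d}^{d} κ e^{−2κ|x|} dx = 1 − e^{−2κd} = 1 − e^{−3.337} = 0.9645.

P = 0.964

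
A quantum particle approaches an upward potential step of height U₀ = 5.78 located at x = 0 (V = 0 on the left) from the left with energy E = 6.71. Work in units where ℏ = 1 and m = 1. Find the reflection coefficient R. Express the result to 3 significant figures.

R = 0.209

On each side the TISE gives plane waves with k = √(2m(E − V))/ℏ: k₁ = √(2·1·6.71) = 3.663, k₂ = √(2·1·0.93) = 1.364.
Continuity of ψ and ψ′ at the step yields the reflection amplitude r = (k₁ − k₂)/(k₁ + k₂) = 0.4574; thus R = |r|² = 0.2092, T = 0.7908.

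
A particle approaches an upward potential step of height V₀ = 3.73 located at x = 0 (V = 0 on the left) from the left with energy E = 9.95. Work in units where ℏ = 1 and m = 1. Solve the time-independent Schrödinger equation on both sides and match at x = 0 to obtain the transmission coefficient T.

The wavenumbers are k₁ = √(2mE)/ℏ = 4.461 on the left and k₂ = √(2m(E − V₀))/ℏ = 3.527 on the right.
Matching ψ and ψ′ at x = 0 gives r = (k₁ − k₂)/(k₁ + k₂), so R = r² = 0.01367 and T = 1 − R = 0.9863.

T = 0.986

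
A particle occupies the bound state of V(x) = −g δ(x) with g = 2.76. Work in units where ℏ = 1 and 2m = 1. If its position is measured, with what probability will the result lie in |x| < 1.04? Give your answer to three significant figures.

The normalised bound state is ψ = √κ e^{−κ|x|} with κ = mg/ℏ² = 1.380.
P(|x| < d) = ∫_{−d}^{d} κ e^{−2κ|x|} dx = 1 − e^{−2κd} = 1 − e^{−2.870} = 0.9433.

P = 0.943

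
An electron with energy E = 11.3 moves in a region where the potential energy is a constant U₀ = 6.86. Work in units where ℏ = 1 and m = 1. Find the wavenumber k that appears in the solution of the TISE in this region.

k = 2.98

With E > U₀ the solution is oscillatory, ψ ∝ e^{±ikx} with k = √(2m(E − U₀))/ℏ.
k = √(2 × 1 × 4.44) = 2.980.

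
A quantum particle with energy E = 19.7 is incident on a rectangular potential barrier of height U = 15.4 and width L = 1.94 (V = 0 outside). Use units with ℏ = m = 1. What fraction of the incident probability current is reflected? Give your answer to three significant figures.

E > U: inside the barrier k₂ = √(2m(E − U))/ℏ = 2.933, k₂L = 5.689.
Matching at both interfaces gives T⁻¹ = 1 + U² sin²(k₂L) / [4E(E − U)] = 1.219, hence T = 0.820.
R = 1 − T = 0.180.

R = 0.180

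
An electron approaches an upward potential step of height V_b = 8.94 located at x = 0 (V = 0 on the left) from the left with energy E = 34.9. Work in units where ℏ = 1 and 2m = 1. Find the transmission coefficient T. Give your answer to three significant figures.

T = 0.995

On each side the TISE gives plane waves with k = √(2m(E − V))/ℏ: k₁ = √(2·½·34.9) = 5.908, k₂ = √(2·½·25.96) = 5.095.
Continuity of ψ and ψ′ at the step yields the reflection amplitude r = (k₁ − k₂)/(k₁ + k₂) = 0.07385; thus R = |r|² = 0.005453, T = 0.9945.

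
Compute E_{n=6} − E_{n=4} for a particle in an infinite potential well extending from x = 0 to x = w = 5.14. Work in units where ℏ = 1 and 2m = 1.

E_n = n²π²ℏ²/(2mw²), so ΔE = (6² − 4²) π²ℏ²/(2mw²).
ΔE = 20 × π² / (2 × 0.5 × 5.14²) = 7.471.

ΔE = 7.47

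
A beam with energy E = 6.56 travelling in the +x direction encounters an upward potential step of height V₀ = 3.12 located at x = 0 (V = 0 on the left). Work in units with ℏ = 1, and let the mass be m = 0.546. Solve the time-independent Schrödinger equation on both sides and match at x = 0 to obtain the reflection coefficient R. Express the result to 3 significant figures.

On each side the TISE gives plane waves with k = √(2m(E − V))/ℏ: k₁ = √(2·0.546·6.56) = 2.676, k₂ = √(2·0.546·3.44) = 1.938.
Continuity of ψ and ψ′ at the step yields the reflection amplitude r = (k₁ − k₂)/(k₁ + k₂) = 0.1600; thus R = |r|² = 0.02560, T = 0.9744.

R = 0.0256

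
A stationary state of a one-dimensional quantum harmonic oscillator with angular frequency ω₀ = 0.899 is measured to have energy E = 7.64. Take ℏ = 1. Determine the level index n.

n = 8

E_n = ℏω₀(n + ½) ⇒ n = E/(ℏω₀) − ½ = 7.64/0.899 − 0.5 = 7.998 → n = 8.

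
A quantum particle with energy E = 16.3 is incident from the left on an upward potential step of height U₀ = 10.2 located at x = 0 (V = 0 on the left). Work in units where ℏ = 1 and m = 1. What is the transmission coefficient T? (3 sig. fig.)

The wavenumbers are k₁ = √(2mE)/ℏ = 5.710 on the left and k₂ = √(2m(E − U₀))/ℏ = 3.493 on the right.
Continuity of ψ and ψ′ at the step yields the reflection amplitude r = (k₁ − k₂)/(k₁ + k₂) = 0.2409; thus R = |r|² = 0.05803, T = 0.9420.

T = 0.942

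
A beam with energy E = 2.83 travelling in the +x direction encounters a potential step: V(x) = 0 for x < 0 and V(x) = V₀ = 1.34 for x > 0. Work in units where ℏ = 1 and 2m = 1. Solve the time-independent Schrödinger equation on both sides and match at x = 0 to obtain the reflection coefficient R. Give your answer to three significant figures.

R = 0.0253

The wavenumbers are k₁ = √(2mE)/ℏ = 1.682 on the left and k₂ = √(2m(E − V₀))/ℏ = 1.221 on the right.
Matching ψ and ψ′ at x = 0 gives r = (k₁ − k₂)/(k₁ + k₂), so R = r² = 0.02529 and T = 1 − R = 0.9747.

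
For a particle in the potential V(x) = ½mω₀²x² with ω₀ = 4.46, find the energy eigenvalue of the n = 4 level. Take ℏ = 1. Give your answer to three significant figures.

E = 20.1

The oscillator eigenvalues are E_n = ℏω₀(n + ½), so E_4 = 4.46 × 4.5 = 20.07.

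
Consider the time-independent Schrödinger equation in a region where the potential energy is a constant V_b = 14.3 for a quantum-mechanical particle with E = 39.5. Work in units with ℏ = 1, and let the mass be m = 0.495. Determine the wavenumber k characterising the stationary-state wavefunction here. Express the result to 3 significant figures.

With E > V_b the solution is oscillatory, ψ ∝ e^{±ikx} with k = √(2m(E − V_b))/ℏ.
k = √(2 × 0.495 × 25.2) = 4.995.

k = 4.99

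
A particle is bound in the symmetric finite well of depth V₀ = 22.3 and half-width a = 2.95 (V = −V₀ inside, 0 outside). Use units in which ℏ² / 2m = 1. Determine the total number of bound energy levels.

N = 9

Define the well-strength parameter z₀ = (a/ℏ)√(2mV₀) = 2.95 × √(2·0.5·22.3) = 13.93.
A new bound state (alternating even/odd) appears each time z₀ passes a multiple of π/2, so N = ⌊2z₀/π⌋ + 1 = ⌊8.869⌋ + 1 = 9.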